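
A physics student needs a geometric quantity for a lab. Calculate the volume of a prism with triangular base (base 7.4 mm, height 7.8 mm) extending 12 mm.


Shape: triangular prism
Triangle base = 7.4 mm, triangle height = 7.8 mm, prism length L = 12 mm
Formula: V = (1/2 * b * h_tri) * L
Cross-section area = 0.5 * 7.4 * 7.8 = 28.86
V = 28.86 * 12
V = 346.32
346.32 mm^3


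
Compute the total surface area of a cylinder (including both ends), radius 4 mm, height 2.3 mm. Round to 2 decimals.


Shape: closed cylinder
Radius r = 4 mm, Height h = 2.3 mm
Formula: SA = 2*pi*r^2 + 2*pi*r*h = 2*pi*r*(r + h)
r + h = 6.3
2 * r * (r + h) = 2 * 4 * 6.3 = 50.4
SA = 50.4 * pi
SA = 158.34
158.34 mm^2


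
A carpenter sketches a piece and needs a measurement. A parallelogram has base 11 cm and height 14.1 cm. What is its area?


Shape: parallelogram
Base b = 11 cm, Height h = 14.1 cm
Formula: A = b * h
A = 11 * 14.1
A = 155.1
155.1 cm^2


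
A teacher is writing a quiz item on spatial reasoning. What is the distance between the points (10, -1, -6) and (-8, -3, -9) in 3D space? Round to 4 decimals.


3D distance between two points
P1 = (10, -1, -6), P2 = (-8, -3, -9)
Formula: d = sqrt((x2-x1)^2 + (y2-y1)^2 + (z2-z1)^2)
dx = -8 - 10 = -18
dy = -3 - -1 = -2
dz = -9 - -6 = -3
dx^2 + dy^2 + dz^2 = 324 + 4 + 9 = 337
d = sqrt(337)
d = 18.3576
18.3576 units


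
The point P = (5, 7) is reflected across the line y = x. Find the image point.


Transformation: reflection
Original point: (5, 7)
Rule for reflection over y = x: (x, y) -> (y, x)
Apply: (5, 7) -> (7, 5)
(7, 5)


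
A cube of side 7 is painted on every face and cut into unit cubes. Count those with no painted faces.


Large cube: 7 x 7 x 7, cut into unit cubes.
n = 7, so n - 2 = 5
Unpainted cubes form the interior (n - 2)^3 block.
(n - 2)^3 = 5^3 = 125
125 unit cubes


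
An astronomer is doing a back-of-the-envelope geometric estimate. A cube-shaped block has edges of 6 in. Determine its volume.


Shape: cube
Side s = 6 in
Formula: V = s^3
V = 6 * 6 * 6
V = 36 * 6
V = 216
216 in^3


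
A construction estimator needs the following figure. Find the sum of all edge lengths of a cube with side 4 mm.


Shape: cube
Side s = 4 mm
A cube has 12 edges, all equal.
Formula: total edge length = 12 * s
Total = 12 * 4
Total = 48
48 mm


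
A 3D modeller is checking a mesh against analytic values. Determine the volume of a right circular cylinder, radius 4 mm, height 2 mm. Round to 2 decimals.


Shape: cylinder
Radius r = 4 mm, Height h = 2 mm
Formula: V = pi * r^2 * h
r^2 = 16
V = pi * 16 * 2
V = 32 * pi
V = 100.53
100.53 mm^3


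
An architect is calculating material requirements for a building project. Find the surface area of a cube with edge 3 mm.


Shape: cube
Side s = 3 mm
A cube has 6 square faces.
Formula: SA = 6 * s^2
s^2 = 9
SA = 6 * 9
SA = 54
54 mm^2


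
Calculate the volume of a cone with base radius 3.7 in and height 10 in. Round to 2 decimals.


Shape: cone
Radius r = 3.7 in, Height h = 10 in
Formula: V = (1/3) * pi * r^2 * h
r^2 = 13.69
pi * r^2 * h = pi * 13.69 * 10 = 136.9 * pi
V = 136.9 * pi / 3
V = 143.36
143.36 in^3


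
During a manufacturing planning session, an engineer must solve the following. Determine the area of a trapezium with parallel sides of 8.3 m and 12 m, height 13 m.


Shape: trapezoid
Parallel sides a = 8.3 m, b = 12 m; Height h = 13 m
Formula: A = (a + b) * h / 2
a + b = 8.3 + 12 = 20.3
A = 20.3 * 13 / 2
A = 263.9 / 2
A = 131.95
131.95 m^2


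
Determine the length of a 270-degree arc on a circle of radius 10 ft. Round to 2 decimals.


Shape: circular arc
Radius r = 10 ft, Angle = 270 degrees
Formula: L = (angle/360) * 2 * pi * r
2 * pi * r = 20 * pi
L = (270/360) * 20 * pi
L = 15 * pi
L = 47.12
47.12 ft


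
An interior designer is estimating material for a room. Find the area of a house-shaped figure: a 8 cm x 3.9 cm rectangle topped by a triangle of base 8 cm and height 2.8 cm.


Composite shape: rectangle + triangle
Rectangle area = 8 * 3.9 = 31.2
Triangle area = 0.5 * 8 * 2.8 = 11.2
Total = 31.2 + 11.2
Total = 42.4
42.4 cm^2


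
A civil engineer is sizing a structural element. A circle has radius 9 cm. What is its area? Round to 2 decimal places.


Shape: circle
Radius r = 9 cm
Formula: A = pi * r^2
r^2 = 9^2 = 81
A = pi * 81
A = 254.47
254.47 cm^2


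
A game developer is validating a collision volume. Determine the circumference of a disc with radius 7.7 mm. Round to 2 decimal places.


Shape: circle
Radius r = 7.7 mm
Formula: C = 2 * pi * r
C = 2 * pi * 7.7
C = 15.4 * pi
C = 48.38
48.38 mm


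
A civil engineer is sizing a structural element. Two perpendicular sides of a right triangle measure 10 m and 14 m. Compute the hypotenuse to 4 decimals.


Shape: right triangle
Legs a = 10 m, b = 14 m
Formula: c = sqrt(a^2 + b^2)
a^2 = 100, b^2 = 196
a^2 + b^2 = 296
c = sqrt(296)
c = 17.2047
17.2047 m


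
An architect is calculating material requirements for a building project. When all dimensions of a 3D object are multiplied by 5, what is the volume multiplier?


Linear scale factor k = 5
Rule: under a linear scaling by k, volumes scale by k^3.
k^3 = 5 * 5 * 5
k^3 = 25 * 5
k^3 = 125
Volume scales by a factor of 125.
125 (dimensionless)


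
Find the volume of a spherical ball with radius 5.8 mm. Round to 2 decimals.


Shape: sphere
Radius r = 5.8 mm
Formula: V = (4/3) * pi * r^3
r^3 = 195.112
(4/3) * 195.112 = 260.149333
V = 260.149333 * pi
V = 817.28
817.28 mm^3


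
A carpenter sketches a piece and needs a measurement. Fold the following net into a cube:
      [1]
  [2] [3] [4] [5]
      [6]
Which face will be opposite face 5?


Net: cross layout. Take square 3 as the base (bottom).
Fold the four squares in the horizontal row up around 3: 2 -> left, 4 -> right, 5 wraps to the top.
Fold 1 and 6 up from 3: 1 -> back, 6 -> front.
Opposite pairs are therefore: (1, 6), (2, 4), (3, 5).
Face 5 is opposite face 3.
face 3


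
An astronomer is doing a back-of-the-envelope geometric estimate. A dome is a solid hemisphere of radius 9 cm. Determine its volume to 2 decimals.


Shape: hemisphere (half of a sphere)
Radius r = 9 cm
Formula: V = (1/2) * (4/3) * pi * r^3 = (2/3) * pi * r^3
r^3 = 729
(2/3) * 729 = 486
V = 486 * pi
V = 1526.81
1526.81 cm^3


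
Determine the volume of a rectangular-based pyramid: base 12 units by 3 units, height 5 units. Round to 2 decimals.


Shape: rectangular pyramid
Base: 12 units x 3 units, Height h = 5 units
Formula: V = (1/3) * base_area * h
base_area = 12 * 3 = 36
base_area * h = 36 * 5 = 180
V = 180 / 3
V = 60
60 units^3


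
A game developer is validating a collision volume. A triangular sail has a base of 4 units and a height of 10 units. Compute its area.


Shape: triangle
Base b = 4 units, Height h = 10 units
Formula: A = (1/2) * b * h
A = 0.5 * 4 * 10
A = 0.5 * 40
A = 20
20 units^2


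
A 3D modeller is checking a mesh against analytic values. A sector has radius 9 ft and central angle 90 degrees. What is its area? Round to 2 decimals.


Shape: circular sector
Radius r = 9 ft, Angle = 90 degrees
Formula: A = (angle/360) * pi * r^2
r^2 = 81
Fraction of circle = 90/360
A = (90/360) * pi * 81
A = 20.25 * pi
A = 63.62
63.62 ft^2


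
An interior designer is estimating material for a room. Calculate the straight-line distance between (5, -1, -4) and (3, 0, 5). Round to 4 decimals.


3D distance between two points
P1 = (5, -1, -4), P2 = (3, 0, 5)
Formula: d = sqrt((x2-x1)^2 + (y2-y1)^2 + (z2-z1)^2)
dx = 3 - 5 = -2
dy = 0 - -1 = 1
dz = 5 - -4 = 9
dx^2 + dy^2 + dz^2 = 4 + 1 + 81 = 86
d = sqrt(86)
d = 9.2736
9.2736 units


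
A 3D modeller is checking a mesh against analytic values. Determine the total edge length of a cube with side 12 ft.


Shape: cube
Side s = 12 ft
A cube has 12 edges, all equal.
Formula: total edge length = 12 * s
Total = 12 * 12
Total = 144
144 ft


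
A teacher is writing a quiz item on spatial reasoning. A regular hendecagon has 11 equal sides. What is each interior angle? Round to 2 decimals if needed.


Shape: regular hendecagon (11 sides)
Formula: interior angle = (n - 2) * 180 / n
(n - 2) = 9
(n - 2) * 180 = 1620
angle = 1620 / 11
angle = 147.27
147.27 degrees


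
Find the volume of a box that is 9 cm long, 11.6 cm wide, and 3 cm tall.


Shape: rectangular prism
l = 9 cm, w = 11.6 cm, h = 3 cm
Formula: V = l * w * h
V = 9 * 11.6 * 3
V = 104.4 * 3
V = 313.2
313.2 cm^3


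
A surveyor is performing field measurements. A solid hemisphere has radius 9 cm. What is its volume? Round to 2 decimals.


Shape: hemisphere (half of a sphere)
Radius r = 9 cm
Formula: V = (1/2) * (4/3) * pi * r^3 = (2/3) * pi * r^3
r^3 = 729
(2/3) * 729 = 486
V = 486 * pi
V = 1526.81
1526.81 cm^3


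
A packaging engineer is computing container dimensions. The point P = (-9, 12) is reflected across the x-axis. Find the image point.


Transformation: reflection
Original point: (-9, 12)
Rule for reflection over the x-axis: (x, y) -> (x, -y)
Apply: (-9, 12) -> (-9, -12)
(-9, -12)


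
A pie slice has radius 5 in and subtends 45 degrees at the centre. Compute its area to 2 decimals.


Shape: circular sector
Radius r = 5 in, Angle = 45 degrees
Formula: A = (angle/360) * pi * r^2
r^2 = 25
Fraction of circle = 45/360
A = (45/360) * pi * 25
A = 3.125 * pi
A = 9.82
9.82 in^2


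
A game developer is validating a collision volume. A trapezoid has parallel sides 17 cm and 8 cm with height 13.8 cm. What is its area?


Shape: trapezoid
Parallel sides a = 17 cm, b = 8 cm; Height h = 13.8 cm
Formula: A = (a + b) * h / 2
a + b = 17 + 8 = 25
A = 25 * 13.8 / 2
A = 345 / 2
A = 172.5
172.5 cm^2


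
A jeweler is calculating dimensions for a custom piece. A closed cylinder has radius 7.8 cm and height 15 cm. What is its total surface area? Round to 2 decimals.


Shape: closed cylinder
Radius r = 7.8 cm, Height h = 15 cm
Formula: SA = 2*pi*r^2 + 2*pi*r*h = 2*pi*r*(r + h)
r + h = 22.8
2 * r * (r + h) = 2 * 7.8 * 22.8 = 355.68
SA = 355.68 * pi
SA = 1117.4
1117.4 cm^2


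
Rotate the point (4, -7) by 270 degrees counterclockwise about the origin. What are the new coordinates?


Transformation: rotation about the origin
Original point: (4, -7)
Rule for 270 deg counterclockwise: (x, y) -> (y, -x)
Apply: (4, -7) -> (-7, -4)
(-7, -4)


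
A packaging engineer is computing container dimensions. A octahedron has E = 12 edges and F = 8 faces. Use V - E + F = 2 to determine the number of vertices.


Polyhedron: octahedron
Euler's formula for convex polyhedra: V - E + F = 2
Given: E = 12 edges and F = 8 faces
Solve for V:
V = 2 + E - F = 2 + 12 - 8 = 6
6 vertices


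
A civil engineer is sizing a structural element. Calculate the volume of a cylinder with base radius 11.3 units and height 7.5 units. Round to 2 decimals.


Shape: cylinder
Radius r = 11.3 units, Height h = 7.5 units
Formula: V = pi * r^2 * h
r^2 = 127.69
V = pi * 127.69 * 7.5
V = 957.675 * pi
V = 3008.62
3008.62 units^3


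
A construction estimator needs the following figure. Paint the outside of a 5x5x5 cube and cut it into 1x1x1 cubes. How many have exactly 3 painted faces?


Large cube: 5 x 5 x 5, cut into unit cubes.
Cubes with 3 painted faces are at the corners. A cube always has 8 corners.
Count = 8
8 unit cubes


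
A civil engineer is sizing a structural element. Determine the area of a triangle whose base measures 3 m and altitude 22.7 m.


Shape: triangle
Base b = 3 m, Height h = 22.7 m
Formula: A = (1/2) * b * h
A = 0.5 * 3 * 22.7
A = 0.5 * 68.1
A = 34.05
34.05 m^2


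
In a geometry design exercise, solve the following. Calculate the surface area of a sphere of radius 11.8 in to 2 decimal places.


Shape: sphere
Radius r = 11.8 in
Formula: SA = 4 * pi * r^2
r^2 = 139.24
SA = 4 * pi * 139.24
SA = 556.96 * pi
SA = 1749.74
1749.74 in^2


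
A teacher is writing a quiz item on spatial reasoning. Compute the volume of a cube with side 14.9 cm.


Shape: cube
Side s = 14.9 cm
Formula: V = s^3
V = 14.9 * 14.9 * 14.9
V = 222.01 * 14.9
V = 3307.949
3307.949 cm^3


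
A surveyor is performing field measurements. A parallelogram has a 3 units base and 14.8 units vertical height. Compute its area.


Shape: parallelogram
Base b = 3 units, Height h = 14.8 units
Formula: A = b * h
A = 3 * 14.8
A = 44.4
44.4 units^2


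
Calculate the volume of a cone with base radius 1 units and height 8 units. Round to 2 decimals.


Shape: cone
Radius r = 1 units, Height h = 8 units
Formula: V = (1/3) * pi * r^2 * h
r^2 = 1
pi * r^2 * h = pi * 1 * 8 = 8 * pi
V = 8 * pi / 3
V = 8.38
8.38 units^3


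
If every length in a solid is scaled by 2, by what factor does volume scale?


Linear scale factor k = 2
Rule: under a linear scaling by k, volumes scale by k^3.
k^3 = 2 * 2 * 2
k^3 = 4 * 2
k^3 = 8
Volume scales by a factor of 8.
8 (dimensionless)


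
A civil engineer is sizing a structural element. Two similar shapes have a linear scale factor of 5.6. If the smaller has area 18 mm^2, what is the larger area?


Linear scale factor k = 5.6
Original area = 18 mm^2
Rule: under a linear scaling by k, areas scale by k^2.
k^2 = 5.6^2 = 31.36
New area = 18 * 31.36
New area = 564.48
564.48 mm^2


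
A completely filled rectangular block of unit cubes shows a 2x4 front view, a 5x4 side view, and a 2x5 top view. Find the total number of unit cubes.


Orthographic views of a solid rectangular block:
Front view 2 x 4 -> length = 2, height = 4
Side view 5 x 4 -> width = 5, height = 4 (consistent)
Top view 2 x 5 -> confirms length = 2, width = 5
The block is 2 x 5 x 4.
Total unit cubes = 2 * 5 * 4 = 40
40 unit cubes


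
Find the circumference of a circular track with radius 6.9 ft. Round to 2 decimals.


Shape: circle
Radius r = 6.9 ft
Formula: C = 2 * pi * r
C = 2 * pi * 6.9
C = 13.8 * pi
C = 43.35
43.35 ft


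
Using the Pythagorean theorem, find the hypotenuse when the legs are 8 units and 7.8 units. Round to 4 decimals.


Shape: right triangle
Legs a = 8 units, b = 7.8 units
Formula: c = sqrt(a^2 + b^2)
a^2 = 64, b^2 = 60.84
a^2 + b^2 = 124.84
c = sqrt(124.84)
c = 11.1732
11.1732 units


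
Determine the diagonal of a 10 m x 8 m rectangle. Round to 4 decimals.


Shape: rectangle (diagonal via Pythagoras)
Sides: 10 m and 8 m
Formula: d = sqrt(l^2 + w^2)
l^2 = 100, w^2 = 64
l^2 + w^2 = 164
d = sqrt(164)
d = 12.8062
12.8062 m


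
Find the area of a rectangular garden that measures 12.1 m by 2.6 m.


Shape: rectangle
Length l = 12.1 m, Width w = 2.6 m
Formula: A = l * w
A = 12.1 * 2.6
A = 31.46
31.46 m^2


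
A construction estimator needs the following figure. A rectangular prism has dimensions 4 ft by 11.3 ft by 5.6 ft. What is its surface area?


Shape: rectangular prism
l = 4 ft, w = 11.3 ft, h = 5.6 ft
Formula: SA = 2(lw + lh + wh)
lw = 45.2, lh = 22.4, wh = 63.28
lw + lh + wh = 130.88
SA = 2 * 130.88
SA = 261.76
261.76 ft^2


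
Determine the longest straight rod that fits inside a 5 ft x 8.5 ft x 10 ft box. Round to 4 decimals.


Shape: rectangular box (space diagonal)
l = 5 ft, w = 8.5 ft, h = 10 ft
Visualize: the diagonal of the base, then a right triangle with that diagonal and the height.
Formula: d = sqrt(l^2 + w^2 + h^2)
l^2 + w^2 + h^2 = 25 + 72.25 + 100 = 197.25
d = sqrt(197.25)
d = 14.0446
14.0446 ft


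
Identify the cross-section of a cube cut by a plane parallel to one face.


Solid: cube
Cutting plane: parallel to one face
Visualize the intersection of the plane with the solid's surface.
The boundary of the cut region is a square.
square


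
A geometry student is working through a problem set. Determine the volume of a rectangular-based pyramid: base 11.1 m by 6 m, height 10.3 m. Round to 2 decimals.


Shape: rectangular pyramid
Base: 11.1 m x 6 m, Height h = 10.3 m
Formula: V = (1/3) * base_area * h
base_area = 11.1 * 6 = 66.6
base_area * h = 66.6 * 10.3 = 685.98
V = 685.98 / 3
V = 228.66
228.66 m^3


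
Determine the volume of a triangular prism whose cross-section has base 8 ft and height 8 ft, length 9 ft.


Shape: triangular prism
Triangle base = 8 ft, triangle height = 8 ft, prism length L = 9 ft
Formula: V = (1/2 * b * h_tri) * L
Cross-section area = 0.5 * 8 * 8 = 32
V = 32 * 9
V = 288
288 ft^3


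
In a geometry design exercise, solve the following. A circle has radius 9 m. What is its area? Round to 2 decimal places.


Shape: circle
Radius r = 9 m
Formula: A = pi * r^2
r^2 = 9^2 = 81
A = pi * 81
A = 254.47
254.47 m^2


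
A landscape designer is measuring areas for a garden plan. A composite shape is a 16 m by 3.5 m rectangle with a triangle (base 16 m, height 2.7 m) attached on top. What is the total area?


Composite shape: rectangle + triangle
Rectangle area = 16 * 3.5 = 56
Triangle area = 0.5 * 16 * 2.7 = 21.6
Total = 56 + 21.6
Total = 77.6
77.6 m^2


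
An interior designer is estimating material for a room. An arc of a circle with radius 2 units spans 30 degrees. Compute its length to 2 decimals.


Shape: circular arc
Radius r = 2 units, Angle = 30 degrees
Formula: L = (angle/360) * 2 * pi * r
2 * pi * r = 4 * pi
L = (30/360) * 4 * pi
L = 0.333333 * pi
L = 1.05
1.05 units


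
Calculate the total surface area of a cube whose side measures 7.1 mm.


Shape: cube
Side s = 7.1 mm
A cube has 6 square faces.
Formula: SA = 6 * s^2
s^2 = 50.41
SA = 6 * 50.41
SA = 302.46
302.46 mm^2


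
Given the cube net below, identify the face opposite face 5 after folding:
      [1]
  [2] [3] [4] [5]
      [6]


Net: cross layout. Take square 3 as the base (bottom).
Fold the four squares in the horizontal row up around 3: 2 -> left, 4 -> right, 5 wraps to the top.
Fold 1 and 6 up from 3: 1 -> back, 6 -> front.
Opposite pairs are therefore: (1, 6), (2, 4), (3, 5).
Face 5 is opposite face 3.
face 3


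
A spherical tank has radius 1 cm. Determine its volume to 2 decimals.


Shape: sphere
Radius r = 1 cm
Formula: V = (4/3) * pi * r^3
r^3 = 1
(4/3) * 1 = 1.333333
V = 1.333333 * pi
V = 4.19
4.19 cm^3


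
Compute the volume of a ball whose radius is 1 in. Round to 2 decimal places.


Shape: sphere
Radius r = 1 in
Formula: V = (4/3) * pi * r^3
r^3 = 1
(4/3) * 1 = 1.333333
V = 1.333333 * pi
V = 4.19
4.19 in^3


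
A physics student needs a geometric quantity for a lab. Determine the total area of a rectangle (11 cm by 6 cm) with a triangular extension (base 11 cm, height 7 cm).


Composite shape: rectangle + triangle
Rectangle area = 11 * 6 = 66
Triangle area = 0.5 * 11 * 7 = 38.5
Total = 66 + 38.5
Total = 104.5
104.5 cm^2


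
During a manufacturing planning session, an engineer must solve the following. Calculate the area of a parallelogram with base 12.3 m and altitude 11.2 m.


Shape: parallelogram
Base b = 12.3 m, Height h = 11.2 m
Formula: A = b * h
A = 12.3 * 11.2
A = 137.76
137.76 m^2


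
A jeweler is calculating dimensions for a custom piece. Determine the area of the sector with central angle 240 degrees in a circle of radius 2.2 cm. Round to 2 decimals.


Shape: circular sector
Radius r = 2.2 cm, Angle = 240 degrees
Formula: A = (angle/360) * pi * r^2
r^2 = 4.84
Fraction of circle = 240/360
A = (240/360) * pi * 4.84
A = 3.226667 * pi
A = 10.14
10.14 cm^2


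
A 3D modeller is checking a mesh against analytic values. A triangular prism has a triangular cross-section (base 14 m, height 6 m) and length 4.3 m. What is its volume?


Shape: triangular prism
Triangle base = 14 m, triangle height = 6 m, prism length L = 4.3 m
Formula: V = (1/2 * b * h_tri) * L
Cross-section area = 0.5 * 14 * 6 = 42
V = 42 * 4.3
V = 180.6
180.6 m^3


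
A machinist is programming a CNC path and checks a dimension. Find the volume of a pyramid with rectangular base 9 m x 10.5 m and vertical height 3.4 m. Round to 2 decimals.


Shape: rectangular pyramid
Base: 9 m x 10.5 m, Height h = 3.4 m
Formula: V = (1/3) * base_area * h
base_area = 9 * 10.5 = 94.5
base_area * h = 94.5 * 3.4 = 321.3
V = 321.3 / 3
V = 107.1
107.1 m^3


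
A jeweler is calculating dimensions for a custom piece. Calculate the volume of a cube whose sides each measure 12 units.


Shape: cube
Side s = 12 units
Formula: V = s^3
V = 12 * 12 * 12
V = 144 * 12
V = 1728
1728 units^3


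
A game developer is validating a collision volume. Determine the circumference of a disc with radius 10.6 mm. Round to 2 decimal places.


Shape: circle
Radius r = 10.6 mm
Formula: C = 2 * pi * r
C = 2 * pi * 10.6
C = 21.2 * pi
C = 66.6
66.6 mm


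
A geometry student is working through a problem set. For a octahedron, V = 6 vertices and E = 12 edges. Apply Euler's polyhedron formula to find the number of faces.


Polyhedron: octahedron
Euler's formula for convex polyhedra: V - E + F = 2
Given: V = 6 vertices and E = 12 edges
Solve for F:
F = 2 + E - V = 2 + 12 - 6 = 8
8 faces


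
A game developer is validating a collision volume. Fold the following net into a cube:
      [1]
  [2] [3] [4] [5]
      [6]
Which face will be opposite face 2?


Net: cross layout. Take square 3 as the base (bottom).
Fold the four squares in the horizontal row up around 3: 2 -> left, 4 -> right, 5 wraps to the top.
Fold 1 and 6 up from 3: 1 -> back, 6 -> front.
Opposite pairs are therefore: (1, 6), (2, 4), (3, 5).
Face 2 is opposite face 4.
face 4


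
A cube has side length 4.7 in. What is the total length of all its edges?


Shape: cube
Side s = 4.7 in
A cube has 12 edges, all equal.
Formula: total edge length = 12 * s
Total = 12 * 4.7
Total = 56.4
56.4 in


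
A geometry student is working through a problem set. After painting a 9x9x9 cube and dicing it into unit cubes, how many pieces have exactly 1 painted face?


Large cube: 9 x 9 x 9, cut into unit cubes.
n = 9, so n - 2 = 7
Cubes with 1 painted face lie in the interior of each face.
A cube has 6 faces; each contributes (n - 2)^2 = 49 such cubes.
Count = 6 * 49 = 294
294 unit cubes


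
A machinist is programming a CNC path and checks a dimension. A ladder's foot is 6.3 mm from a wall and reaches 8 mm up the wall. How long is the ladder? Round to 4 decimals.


Shape: right triangle
Legs a = 6.3 mm, b = 8 mm
Formula: c = sqrt(a^2 + b^2)
a^2 = 39.69, b^2 = 64
a^2 + b^2 = 103.69
c = sqrt(103.69)
c = 10.1828
10.1828 mm


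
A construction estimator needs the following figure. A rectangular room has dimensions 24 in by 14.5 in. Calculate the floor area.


Shape: rectangle
Length l = 24 in, Width w = 14.5 in
Formula: A = l * w
A = 24 * 14.5
A = 348
348 in^2


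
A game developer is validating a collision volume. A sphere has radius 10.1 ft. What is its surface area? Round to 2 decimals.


Shape: sphere
Radius r = 10.1 ft
Formula: SA = 4 * pi * r^2
r^2 = 102.01
SA = 4 * pi * 102.01
SA = 408.04 * pi
SA = 1281.9
1281.9 ft^2


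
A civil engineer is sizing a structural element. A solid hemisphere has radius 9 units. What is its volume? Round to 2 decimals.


Shape: hemisphere (half of a sphere)
Radius r = 9 units
Formula: V = (1/2) * (4/3) * pi * r^3 = (2/3) * pi * r^3
r^3 = 729
(2/3) * 729 = 486
V = 486 * pi
V = 1526.81
1526.81 units^3


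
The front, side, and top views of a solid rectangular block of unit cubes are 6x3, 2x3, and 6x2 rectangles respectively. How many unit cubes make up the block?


Orthographic views of a solid rectangular block:
Front view 6 x 3 -> length = 6, height = 3
Side view 2 x 3 -> width = 2, height = 3 (consistent)
Top view 6 x 2 -> confirms length = 6, width = 2
The block is 6 x 2 x 3.
Total unit cubes = 6 * 2 * 3 = 36
36 unit cubes


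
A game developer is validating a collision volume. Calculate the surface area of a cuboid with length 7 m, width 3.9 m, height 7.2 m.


Shape: rectangular prism
l = 7 m, w = 3.9 m, h = 7.2 m
Formula: SA = 2(lw + lh + wh)
lw = 27.3, lh = 50.4, wh = 28.08
lw + lh + wh = 105.78
SA = 2 * 105.78
SA = 211.56
211.56 m^2


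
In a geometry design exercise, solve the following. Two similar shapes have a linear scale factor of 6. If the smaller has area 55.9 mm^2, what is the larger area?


Linear scale factor k = 6
Original area = 55.9 mm^2
Rule: under a linear scaling by k, areas scale by k^2.
k^2 = 6^2 = 36
New area = 55.9 * 36
New area = 2012.4
2012.4 mm^2


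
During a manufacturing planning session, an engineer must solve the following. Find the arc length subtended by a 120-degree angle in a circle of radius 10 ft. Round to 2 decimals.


Shape: circular arc
Radius r = 10 ft, Angle = 120 degrees
Formula: L = (angle/360) * 2 * pi * r
2 * pi * r = 20 * pi
L = (120/360) * 20 * pi
L = 6.666667 * pi
L = 20.94
20.94 ft


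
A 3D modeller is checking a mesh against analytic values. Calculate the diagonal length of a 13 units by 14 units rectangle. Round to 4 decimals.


Shape: rectangle (diagonal via Pythagoras)
Sides: 13 units and 14 units
Formula: d = sqrt(l^2 + w^2)
l^2 = 169, w^2 = 196
l^2 + w^2 = 365
d = sqrt(365)
d = 19.105
19.105 units


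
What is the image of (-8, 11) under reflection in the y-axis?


Transformation: reflection
Original point: (-8, 11)
Rule for reflection over the y-axis: (x, y) -> (-x, y)
Apply: (-8, 11) -> (8, 11)
(8, 11)


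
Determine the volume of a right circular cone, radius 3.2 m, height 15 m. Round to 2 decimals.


Shape: cone
Radius r = 3.2 m, Height h = 15 m
Formula: V = (1/3) * pi * r^2 * h
r^2 = 10.24
pi * r^2 * h = pi * 10.24 * 15 = 153.6 * pi
V = 153.6 * pi / 3
V = 160.85
160.85 m^3


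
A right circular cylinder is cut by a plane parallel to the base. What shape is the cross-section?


Solid: right circular cylinder
Cutting plane: parallel to the base
Visualize the intersection of the plane with the solid's surface.
The boundary of the cut region is a circle.
circle


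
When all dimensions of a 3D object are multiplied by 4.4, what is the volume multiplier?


Linear scale factor k = 4.4
Rule: under a linear scaling by k, volumes scale by k^3.
k^3 = 4.4 * 4.4 * 4.4
k^3 = 19.36 * 4.4
k^3 = 85.184
Volume scales by a factor of 85.184.
85.184 (dimensionless)


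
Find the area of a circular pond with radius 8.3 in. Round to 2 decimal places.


Shape: circle
Radius r = 8.3 in
Formula: A = pi * r^2
r^2 = 8.3^2 = 68.89
A = pi * 68.89
A = 216.42
216.42 in^2


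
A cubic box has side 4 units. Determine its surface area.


Shape: cube
Side s = 4 units
A cube has 6 square faces.
Formula: SA = 6 * s^2
s^2 = 16
SA = 6 * 16
SA = 96
96 units^2


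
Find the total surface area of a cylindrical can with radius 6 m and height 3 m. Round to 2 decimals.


Shape: closed cylinder
Radius r = 6 m, Height h = 3 m
Formula: SA = 2*pi*r^2 + 2*pi*r*h = 2*pi*r*(r + h)
r + h = 9
2 * r * (r + h) = 2 * 6 * 9 = 108
SA = 108 * pi
SA = 339.29
339.29 m^2


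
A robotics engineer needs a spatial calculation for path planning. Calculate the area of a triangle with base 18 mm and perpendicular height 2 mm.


Shape: triangle
Base b = 18 mm, Height h = 2 mm
Formula: A = (1/2) * b * h
A = 0.5 * 18 * 2
A = 0.5 * 36
A = 18
18 mm^2


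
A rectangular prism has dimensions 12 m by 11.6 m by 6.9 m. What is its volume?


Shape: rectangular prism
l = 12 m, w = 11.6 m, h = 6.9 m
Formula: V = l * w * h
V = 12 * 11.6 * 6.9
V = 139.2 * 6.9
V = 960.48
960.48 m^3


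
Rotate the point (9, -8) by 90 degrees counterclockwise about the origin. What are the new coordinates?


Transformation: rotation about the origin
Original point: (9, -8)
Rule for 90 deg counterclockwise: (x, y) -> (-y, x)
Apply: (9, -8) -> (8, 9)
(8, 9)


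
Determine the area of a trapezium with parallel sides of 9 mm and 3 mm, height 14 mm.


Shape: trapezoid
Parallel sides a = 9 mm, b = 3 mm; Height h = 14 mm
Formula: A = (a + b) * h / 2
a + b = 9 + 3 = 12
A = 12 * 14 / 2
A = 168 / 2
A = 84
84 mm^2


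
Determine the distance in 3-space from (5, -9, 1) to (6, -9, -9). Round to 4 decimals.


3D distance between two points
P1 = (5, -9, 1), P2 = (6, -9, -9)
Formula: d = sqrt((x2-x1)^2 + (y2-y1)^2 + (z2-z1)^2)
dx = 6 - 5 = 1
dy = -9 - -9 = 0
dz = -9 - 1 = -10
dx^2 + dy^2 + dz^2 = 1 + 0 + 100 = 101
d = sqrt(101)
d = 10.0499
10.0499 units


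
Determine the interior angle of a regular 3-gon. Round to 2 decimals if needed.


Shape: regular triangle (3 sides)
Formula: interior angle = (n - 2) * 180 / n
(n - 2) = 1
(n - 2) * 180 = 180
angle = 180 / 3
angle = 60
60 degrees


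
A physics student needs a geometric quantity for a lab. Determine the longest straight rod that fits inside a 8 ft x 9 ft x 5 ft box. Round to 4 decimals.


Shape: rectangular box (space diagonal)
l = 8 ft, w = 9 ft, h = 5 ft
Visualize: the diagonal of the base, then a right triangle with that diagonal and the height.
Formula: d = sqrt(l^2 + w^2 + h^2)
l^2 + w^2 + h^2 = 64 + 81 + 25 = 170
d = sqrt(170)
d = 13.0384
13.0384 ft


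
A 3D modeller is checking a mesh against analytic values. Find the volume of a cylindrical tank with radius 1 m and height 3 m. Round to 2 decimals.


Shape: cylinder
Radius r = 1 m, Height h = 3 m
Formula: V = pi * r^2 * h
r^2 = 1
V = pi * 1 * 3
V = 3 * pi
V = 9.42
9.42 m^3


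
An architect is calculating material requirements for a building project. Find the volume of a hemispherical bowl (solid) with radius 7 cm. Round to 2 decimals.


Shape: hemisphere (half of a sphere)
Radius r = 7 cm
Formula: V = (1/2) * (4/3) * pi * r^3 = (2/3) * pi * r^3
r^3 = 343
(2/3) * 343 = 228.666667
V = 228.666667 * pi
V = 718.38
718.38 cm^3


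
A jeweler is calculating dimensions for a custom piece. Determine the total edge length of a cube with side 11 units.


Shape: cube
Side s = 11 units
A cube has 12 edges, all equal.
Formula: total edge length = 12 * s
Total = 12 * 11
Total = 132
132 units


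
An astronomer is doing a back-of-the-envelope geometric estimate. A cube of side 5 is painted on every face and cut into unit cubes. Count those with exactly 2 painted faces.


Large cube: 5 x 5 x 5, cut into unit cubes.
n = 5, so n - 2 = 3
Cubes with 2 painted faces lie along the edges, excluding corners.
A cube has 12 edges; each contributes (n - 2) = 3 such cubes.
Count = 12 * 3 = 36
36 unit cubes


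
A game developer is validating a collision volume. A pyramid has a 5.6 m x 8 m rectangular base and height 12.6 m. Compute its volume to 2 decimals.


Shape: rectangular pyramid
Base: 5.6 m x 8 m, Height h = 12.6 m
Formula: V = (1/3) * base_area * h
base_area = 5.6 * 8 = 44.8
base_area * h = 44.8 * 12.6 = 564.48
V = 564.48 / 3
V = 188.16
188.16 m^3


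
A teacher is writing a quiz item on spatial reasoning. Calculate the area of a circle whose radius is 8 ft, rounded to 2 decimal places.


Shape: circle
Radius r = 8 ft
Formula: A = pi * r^2
r^2 = 8^2 = 64
A = pi * 64
A = 201.06
201.06 ft^2


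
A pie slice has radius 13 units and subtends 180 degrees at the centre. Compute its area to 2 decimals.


Shape: circular sector
Radius r = 13 units, Angle = 180 degrees
Formula: A = (angle/360) * pi * r^2
r^2 = 169
Fraction of circle = 180/360
A = (180/360) * pi * 169
A = 84.5 * pi
A = 265.46
265.46 units^2


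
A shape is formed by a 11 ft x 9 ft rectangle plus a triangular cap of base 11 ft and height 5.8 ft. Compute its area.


Composite shape: rectangle + triangle
Rectangle area = 11 * 9 = 99
Triangle area = 0.5 * 11 * 5.8 = 31.9
Total = 99 + 31.9
Total = 130.9
130.9 ft^2


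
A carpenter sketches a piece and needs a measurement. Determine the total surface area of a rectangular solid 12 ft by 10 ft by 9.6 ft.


Shape: rectangular prism
l = 12 ft, w = 10 ft, h = 9.6 ft
Formula: SA = 2(lw + lh + wh)
lw = 120, lh = 115.2, wh = 96
lw + lh + wh = 331.2
SA = 2 * 331.2
SA = 662.4
662.4 ft^2


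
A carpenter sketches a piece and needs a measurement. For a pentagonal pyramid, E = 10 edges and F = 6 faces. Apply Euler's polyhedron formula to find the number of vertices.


Polyhedron: pentagonal pyramid
Euler's formula for convex polyhedra: V - E + F = 2
Given: E = 10 edges and F = 6 faces
Solve for V:
V = 2 + E - F = 2 + 10 - 6 = 6
6 vertices


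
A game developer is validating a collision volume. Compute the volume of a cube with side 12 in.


Shape: cube
Side s = 12 in
Formula: V = s^3
V = 12 * 12 * 12
V = 144 * 12
V = 1728
1728 in^3


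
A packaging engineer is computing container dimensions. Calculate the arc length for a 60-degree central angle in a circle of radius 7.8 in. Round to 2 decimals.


Shape: circular arc
Radius r = 7.8 in, Angle = 60 degrees
Formula: L = (angle/360) * 2 * pi * r
2 * pi * r = 15.6 * pi
L = (60/360) * 15.6 * pi
L = 2.6 * pi
L = 8.17
8.17 in


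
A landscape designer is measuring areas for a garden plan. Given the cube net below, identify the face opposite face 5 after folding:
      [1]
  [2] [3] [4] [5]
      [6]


Net: cross layout. Take square 3 as the base (bottom).
Fold the four squares in the horizontal row up around 3: 2 -> left, 4 -> right, 5 wraps to the top.
Fold 1 and 6 up from 3: 1 -> back, 6 -> front.
Opposite pairs are therefore: (1, 6), (2, 4), (3, 5).
Face 5 is opposite face 3.
face 3


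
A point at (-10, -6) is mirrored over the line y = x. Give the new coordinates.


Transformation: reflection
Original point: (-10, -6)
Rule for reflection over y = x: (x, y) -> (y, x)
Apply: (-10, -6) -> (-6, -10)
(-6, -10)


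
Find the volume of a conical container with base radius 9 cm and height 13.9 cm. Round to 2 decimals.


Shape: cone
Radius r = 9 cm, Height h = 13.9 cm
Formula: V = (1/3) * pi * r^2 * h
r^2 = 81
pi * r^2 * h = pi * 81 * 13.9 = 1125.9 * pi
V = 1125.9 * pi / 3
V = 1179.04
1179.04 cm^3


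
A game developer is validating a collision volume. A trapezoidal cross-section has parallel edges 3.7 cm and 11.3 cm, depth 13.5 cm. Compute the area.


Shape: trapezoid
Parallel sides a = 3.7 cm, b = 11.3 cm; Height h = 13.5 cm
Formula: A = (a + b) * h / 2
a + b = 3.7 + 11.3 = 15
A = 15 * 13.5 / 2
A = 202.5 / 2
A = 101.25
101.25 cm^2


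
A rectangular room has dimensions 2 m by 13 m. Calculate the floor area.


Shape: rectangle
Length l = 2 m, Width w = 13 m
Formula: A = l * w
A = 2 * 13
A = 26
26 m^2


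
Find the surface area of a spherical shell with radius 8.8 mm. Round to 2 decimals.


Shape: sphere
Radius r = 8.8 mm
Formula: SA = 4 * pi * r^2
r^2 = 77.44
SA = 4 * pi * 77.44
SA = 309.76 * pi
SA = 973.14
973.14 mm^2


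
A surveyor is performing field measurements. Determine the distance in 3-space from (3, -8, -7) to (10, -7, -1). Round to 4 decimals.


3D distance between two points
P1 = (3, -8, -7), P2 = (10, -7, -1)
Formula: d = sqrt((x2-x1)^2 + (y2-y1)^2 + (z2-z1)^2)
dx = 10 - 3 = 7
dy = -7 - -8 = 1
dz = -1 - -7 = 6
dx^2 + dy^2 + dz^2 = 49 + 1 + 36 = 86
d = sqrt(86)
d = 9.2736
9.2736 units


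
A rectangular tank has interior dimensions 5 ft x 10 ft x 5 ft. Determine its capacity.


Shape: rectangular prism
l = 5 ft, w = 10 ft, h = 5 ft
Formula: V = l * w * h
V = 5 * 10 * 5
V = 50 * 5
V = 250
250 ft^3


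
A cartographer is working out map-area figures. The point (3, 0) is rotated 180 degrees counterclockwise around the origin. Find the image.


Transformation: rotation about the origin
Original point: (3, 0)
Rule for 180 deg: (x, y) -> (-x, -y)
Apply: (3, 0) -> (-3, 0)
(-3, 0)


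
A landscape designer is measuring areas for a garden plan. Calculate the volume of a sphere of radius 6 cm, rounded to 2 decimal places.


Shape: sphere
Radius r = 6 cm
Formula: V = (4/3) * pi * r^3
r^3 = 216
(4/3) * 216 = 288
V = 288 * pi
V = 904.78
904.78 cm^3


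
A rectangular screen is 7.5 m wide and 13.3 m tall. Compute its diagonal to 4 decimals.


Shape: rectangle (diagonal via Pythagoras)
Sides: 7.5 m and 13.3 m
Formula: d = sqrt(l^2 + w^2)
l^2 = 56.25, w^2 = 176.89
l^2 + w^2 = 233.14
d = sqrt(233.14)
d = 15.2689
15.2689 m


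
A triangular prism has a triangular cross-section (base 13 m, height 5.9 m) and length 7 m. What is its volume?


Shape: triangular prism
Triangle base = 13 m, triangle height = 5.9 m, prism length L = 7 m
Formula: V = (1/2 * b * h_tri) * L
Cross-section area = 0.5 * 13 * 5.9 = 38.35
V = 38.35 * 7
V = 268.45
268.45 m^3


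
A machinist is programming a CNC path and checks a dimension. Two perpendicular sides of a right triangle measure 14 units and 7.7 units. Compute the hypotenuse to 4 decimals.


Shape: right triangle
Legs a = 14 units, b = 7.7 units
Formula: c = sqrt(a^2 + b^2)
a^2 = 196, b^2 = 59.29
a^2 + b^2 = 255.29
c = sqrt(255.29)
c = 15.9778
15.9778 units


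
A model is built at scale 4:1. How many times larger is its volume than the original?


Linear scale factor k = 4
Rule: under a linear scaling by k, volumes scale by k^3.
k^3 = 4 * 4 * 4
k^3 = 16 * 4
k^3 = 64
Volume scales by a factor of 64.
64 (dimensionless)


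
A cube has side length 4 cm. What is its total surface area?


Shape: cube
Side s = 4 cm
A cube has 6 square faces.
Formula: SA = 6 * s^2
s^2 = 16
SA = 6 * 16
SA = 96
96 cm^2


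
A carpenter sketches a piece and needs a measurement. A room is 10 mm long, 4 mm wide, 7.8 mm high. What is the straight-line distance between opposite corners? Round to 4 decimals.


Shape: rectangular box (space diagonal)
l = 10 mm, w = 4 mm, h = 7.8 mm
Visualize: the diagonal of the base, then a right triangle with that diagonal and the height.
Formula: d = sqrt(l^2 + w^2 + h^2)
l^2 + w^2 + h^2 = 100 + 16 + 60.84 = 176.84
d = sqrt(176.84)
d = 13.2981
13.2981 mm


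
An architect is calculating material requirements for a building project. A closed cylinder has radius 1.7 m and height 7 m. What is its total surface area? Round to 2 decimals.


Shape: closed cylinder
Radius r = 1.7 m, Height h = 7 m
Formula: SA = 2*pi*r^2 + 2*pi*r*h = 2*pi*r*(r + h)
r + h = 8.7
2 * r * (r + h) = 2 * 1.7 * 8.7 = 29.58
SA = 29.58 * pi
SA = 92.93
92.93 m^2


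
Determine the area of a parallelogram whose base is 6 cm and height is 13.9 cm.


Shape: parallelogram
Base b = 6 cm, Height h = 13.9 cm
Formula: A = b * h
A = 6 * 13.9
A = 83.4
83.4 cm^2


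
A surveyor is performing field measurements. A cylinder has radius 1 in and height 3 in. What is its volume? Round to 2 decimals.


Shape: cylinder
Radius r = 1 in, Height h = 3 in
Formula: V = pi * r^2 * h
r^2 = 1
V = pi * 1 * 3
V = 3 * pi
V = 9.42
9.42 in^3


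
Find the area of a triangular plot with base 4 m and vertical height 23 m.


Shape: triangle
Base b = 4 m, Height h = 23 m
Formula: A = (1/2) * b * h
A = 0.5 * 4 * 23
A = 0.5 * 92
A = 46
46 m^2


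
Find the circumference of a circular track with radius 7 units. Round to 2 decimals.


Shape: circle
Radius r = 7 units
Formula: C = 2 * pi * r
C = 2 * pi * 7
C = 14 * pi
C = 43.98
43.98 units


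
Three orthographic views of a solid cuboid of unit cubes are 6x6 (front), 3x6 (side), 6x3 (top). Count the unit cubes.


Orthographic views of a solid rectangular block:
Front view 6 x 6 -> length = 6, height = 6
Side view 3 x 6 -> width = 3, height = 6 (consistent)
Top view 6 x 3 -> confirms length = 6, width = 3
The block is 6 x 3 x 6.
Total unit cubes = 6 * 3 * 6 = 108
108 unit cubes


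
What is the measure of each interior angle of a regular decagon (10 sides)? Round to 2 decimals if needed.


Shape: regular decagon (10 sides)
Formula: interior angle = (n - 2) * 180 / n
(n - 2) = 8
(n - 2) * 180 = 1440
angle = 1440 / 10
angle = 144
144 degrees


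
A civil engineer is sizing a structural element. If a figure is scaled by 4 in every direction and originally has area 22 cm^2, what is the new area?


Linear scale factor k = 4
Original area = 22 cm^2
Rule: under a linear scaling by k, areas scale by k^2.
k^2 = 4^2 = 16
New area = 22 * 16
New area = 352
352 cm^2


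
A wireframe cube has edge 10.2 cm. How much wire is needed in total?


Shape: cube
Side s = 10.2 cm
A cube has 12 edges, all equal.
Formula: total edge length = 12 * s
Total = 12 * 10.2
Total = 122.4
122.4 cm


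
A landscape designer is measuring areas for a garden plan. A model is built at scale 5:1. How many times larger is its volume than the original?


Linear scale factor k = 5
Rule: under a linear scaling by k, volumes scale by k^3.
k^3 = 5 * 5 * 5
k^3 = 25 * 5
k^3 = 125
Volume scales by a factor of 125.
125 (dimensionless)
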